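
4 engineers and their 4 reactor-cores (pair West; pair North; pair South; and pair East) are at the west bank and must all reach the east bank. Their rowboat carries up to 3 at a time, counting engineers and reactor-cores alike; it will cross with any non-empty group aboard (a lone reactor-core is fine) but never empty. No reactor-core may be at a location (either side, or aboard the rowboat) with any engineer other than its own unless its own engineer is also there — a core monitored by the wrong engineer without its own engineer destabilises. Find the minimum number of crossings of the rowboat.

Counting alone: each trip to the east bank takes at most 3 across and each return brings at least 1 back, so after t trips out (and t−1 returns) at most 3t − (t−1) of the 8 are across; that first reaches 8 at t = 4, so at least 7 crossings are needed.
The safety rule pushes this higher. Following every safe sequence of crossings, the most of the 8 that can be at the east bank as the rowboat arrives there on crossing 7 is 7 — never all 8.
So no plan with fewer than 9 crossings exists, and this one achieves 9:
1. engineer West and reactor-core West cross → the east bank.
2. engineer West crosses ← the west bank.
3. engineer North, engineer West, and reactor-core North cross → the east bank.
4. engineer West and reactor-core West cross ← the west bank.
5. engineer East, engineer South, and engineer West cross → the east bank.
6. reactor-core North crosses ← the west bank.
7. reactor-core North and reactor-core West cross → the east bank.
8. reactor-core West crosses ← the west bank.
9. reactor-core East, reactor-core South, and reactor-core West cross → the east bank.

9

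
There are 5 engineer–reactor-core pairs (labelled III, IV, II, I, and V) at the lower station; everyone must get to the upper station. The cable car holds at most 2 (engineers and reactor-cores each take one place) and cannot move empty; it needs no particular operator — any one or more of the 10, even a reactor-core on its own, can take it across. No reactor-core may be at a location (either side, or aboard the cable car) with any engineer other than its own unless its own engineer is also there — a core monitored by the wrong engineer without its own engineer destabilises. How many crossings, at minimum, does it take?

Following every safe sequence of crossings from the start, the most of the 10 that can be at the upper station as the cable car arrives there on crossings 1, 3, 5, 7 is 2, 3, 4, 5 respectively; the best ever achieved is 5 of 10.
From crossing 9 on, no configuration arises that was not already reachable earlier: only 82 distinct safe configurations (who is on which side, and where the cable car is) can ever be reached, none of them has everyone across, and every continuation just revisits them. So no valid plan exists.

impossible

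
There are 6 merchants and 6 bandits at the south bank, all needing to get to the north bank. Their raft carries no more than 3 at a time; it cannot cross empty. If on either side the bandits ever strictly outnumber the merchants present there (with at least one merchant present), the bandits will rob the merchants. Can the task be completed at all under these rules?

No

Following every safe sequence of crossings from the start, the most of the 12 that can be at the north bank as the raft arrives there on crossings 1, 3, 5 is 3, 5, 6 respectively; the best ever achieved is 6 of 12.
From crossing 7 on, no configuration arises that was not already reachable earlier: only 17 distinct safe configurations (who is on which side, and where the raft is) can ever be reached, none of them has everyone across, and every continuation just revisits them. They are: 0 merchants + 0 bandits across (raft back at the start); 0 merchants + 1 bandit across (raft there); 0 merchants + 1 bandit across (raft back at the start); 0 merchants + 2 bandits across (raft there); 0 merchants + 2 bandits across (raft back at the start); 0 merchants + 3 bandits across (raft there); 0 merchants + 3 bandits across (raft back at the start); 0 merchants + 4 bandits across (raft there); 0 merchants + 4 bandits across (raft back at the start); 0 merchants + 5 bandits across (raft there); 0 merchants + 5 bandits across (raft back at the start); 0 merchants + 6 bandits across (raft there); 1 merchant + 1 bandit across (raft there); 1 merchant + 1 bandit across (raft back at the start); 2 merchants + 2 bandits across (raft there); 2 merchants + 2 bandits across (raft back at the start); 3 merchants + 3 bandits across (raft there). So no valid plan exists.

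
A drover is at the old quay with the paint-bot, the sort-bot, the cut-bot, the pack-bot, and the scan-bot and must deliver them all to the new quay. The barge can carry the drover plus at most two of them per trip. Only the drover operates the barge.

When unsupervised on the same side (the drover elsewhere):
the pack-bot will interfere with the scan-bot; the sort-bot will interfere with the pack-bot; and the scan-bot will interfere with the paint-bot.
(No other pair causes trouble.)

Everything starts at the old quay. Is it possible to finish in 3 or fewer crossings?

No

Counting alone: the drover can take at most 2 across per trip to the new quay, so moving all 5 needs at least 3 loaded trips out, with a return between consecutive ones — at least 5 crossings.
Since 3 < 5, 3 crossings cannot be enough. (The shortest complete plan in fact takes 5:)
1. Drover goes to the new quay with the pack-bot and the paint-bot.
2. Drover goes back to the old quay alone.
3. Drover goes to the new quay with the cut-bot.
4. Drover goes back to the old quay alone.
5. Drover goes to the new quay with the scan-bot and the sort-bot.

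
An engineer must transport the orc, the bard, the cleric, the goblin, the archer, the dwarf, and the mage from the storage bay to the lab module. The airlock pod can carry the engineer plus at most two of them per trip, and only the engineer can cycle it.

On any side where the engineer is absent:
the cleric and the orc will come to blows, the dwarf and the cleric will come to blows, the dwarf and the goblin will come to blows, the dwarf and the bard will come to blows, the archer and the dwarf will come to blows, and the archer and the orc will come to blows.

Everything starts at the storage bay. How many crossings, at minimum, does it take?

9

Counting alone: the engineer can take at most 2 across per trip to the lab module, so moving all 7 needs at least 4 loaded trips out, with a return between consecutive ones — at least 7 crossings.
The safety rule pushes this higher. Following every safe sequence of crossings, the most of the 7 that can be at the lab module as the airlock pod arrives there on crossing 7 is 6 — never all 7.
So no plan with fewer than 9 crossings exists, and this one achieves 9:
1. Engineer goes to the lab module with the dwarf and the orc.  [the storage bay: the archer, the bard, the cleric, the goblin, the mage | the lab module: the dwarf, the orc]
2. Engineer goes back to the storage bay alone.  [the storage bay: the archer, the bard, the cleric, the goblin, the mage | the lab module: the dwarf, the orc]
3. Engineer goes to the lab module with the mage.  [the storage bay: the archer, the bard, the cleric, the goblin | the lab module: the dwarf, the mage, the orc]
4. Engineer goes back to the storage bay alone.  [the storage bay: the archer, the bard, the cleric, the goblin | the lab module: the dwarf, the mage, the orc]
5. Engineer goes to the lab module with the bard and the cleric.  [the storage bay: the archer, the goblin | the lab module: the bard, the cleric, the dwarf, the mage, the orc]
6. Engineer goes back to the storage bay with the dwarf and the orc.  [the storage bay: the archer, the dwarf, the goblin, the orc | the lab module: the bard, the cleric, the mage]
7. Engineer goes to the lab module with the archer and the goblin.  [the storage bay: the dwarf, the orc | the lab module: the archer, the bard, the cleric, the goblin, the mage]
8. Engineer goes back to the storage bay alone.  [the storage bay: the dwarf, the orc | the lab module: the archer, the bard, the cleric, the goblin, the mage]
9. Engineer goes to the lab module with the dwarf and the orc.  [the storage bay: — | the lab module: the archer, the bard, the cleric, the dwarf, the goblin, the mage, the orc]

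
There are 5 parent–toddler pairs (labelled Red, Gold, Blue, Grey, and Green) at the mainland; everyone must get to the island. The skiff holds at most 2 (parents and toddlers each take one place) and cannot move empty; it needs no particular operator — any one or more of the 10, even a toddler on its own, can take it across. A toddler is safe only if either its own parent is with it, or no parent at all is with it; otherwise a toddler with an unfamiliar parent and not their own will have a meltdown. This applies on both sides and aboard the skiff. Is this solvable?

Following every safe sequence of crossings from the start, the most of the 10 that can be at the island as the skiff arrives there on crossings 1, 3, 5, 7 is 2, 3, 4, 5 respectively; the best ever achieved is 5 of 10.
From crossing 9 on, no configuration arises that was not already reachable earlier: only 82 distinct safe configurations (who is on which side, and where the skiff is) can ever be reached, none of them has everyone across, and every continuation just revisits them. So no valid plan exists.

No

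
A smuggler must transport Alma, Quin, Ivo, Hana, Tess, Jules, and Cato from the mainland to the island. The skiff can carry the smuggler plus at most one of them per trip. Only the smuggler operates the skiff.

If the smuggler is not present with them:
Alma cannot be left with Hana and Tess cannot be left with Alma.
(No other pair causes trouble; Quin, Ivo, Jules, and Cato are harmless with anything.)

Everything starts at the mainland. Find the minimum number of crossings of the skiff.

15

Counting alone: the smuggler can take at most 1 across per trip to the island, so moving all 7 needs at least 7 loaded trips out, with a return between consecutive ones — at least 13 crossings.
The safety rule pushes this higher. Following every safe sequence of crossings, the most of the 7 that can be at the island as the skiff arrives there on crossing 13 is 6 — never all 7.
So no plan with fewer than 15 crossings exists, and this one achieves 15:
1. Smuggler goes to the island with Alma.
2. Smuggler goes back to the mainland alone.
3. Smuggler goes to the island with Quin.
4. Smuggler goes back to the mainland alone.
5. Smuggler goes to the island with Ivo.
6. Smuggler goes back to the mainland alone.
7. Smuggler goes to the island with Hana.
8. Smuggler goes back to the mainland with Alma.
9. Smuggler goes to the island with Tess.
10. Smuggler goes back to the mainland alone.
11. Smuggler goes to the island with Jules.
12. Smuggler goes back to the mainland alone.
13. Smuggler goes to the island with Cato.
14. Smuggler goes back to the mainland alone.
15. Smuggler goes to the island with Alma.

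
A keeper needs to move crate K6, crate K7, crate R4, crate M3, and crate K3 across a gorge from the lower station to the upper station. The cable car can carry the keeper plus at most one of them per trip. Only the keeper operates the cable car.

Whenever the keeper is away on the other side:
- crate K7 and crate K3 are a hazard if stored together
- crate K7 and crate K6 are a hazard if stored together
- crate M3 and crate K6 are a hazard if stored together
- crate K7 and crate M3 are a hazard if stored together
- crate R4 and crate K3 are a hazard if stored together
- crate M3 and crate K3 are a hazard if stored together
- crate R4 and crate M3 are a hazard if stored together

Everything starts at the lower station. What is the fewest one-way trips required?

impossible

Whatever the first load, the items left behind include a forbidden pair without the keeper. No opening move is safe, so no plan exists.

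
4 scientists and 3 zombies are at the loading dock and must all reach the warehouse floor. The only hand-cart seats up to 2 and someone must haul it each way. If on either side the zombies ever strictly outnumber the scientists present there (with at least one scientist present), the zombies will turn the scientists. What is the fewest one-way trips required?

Counting alone: each trip to the warehouse floor takes at most 2 across and each return brings at least 1 back, so after t trips out (and t−1 returns) at most 2t − (t−1) of the 7 are across; that first reaches 7 at t = 6, so at least 11 crossings are needed.
The plan below uses exactly 11 crossings, so it is optimal:
1. 2 zombies → the warehouse floor.  (the loading dock: 4S 1Z; the warehouse floor: 0S 2Z)
2. 1 zombie ← the loading dock.  (the loading dock: 4S 2Z; the warehouse floor: 0S 1Z)
3. 2 zombies → the warehouse floor.  (the loading dock: 4S 0Z; the warehouse floor: 0S 3Z)
4. 1 zombie ← the loading dock.  (the loading dock: 4S 1Z; the warehouse floor: 0S 2Z)
5. 2 scientists → the warehouse floor.  (the loading dock: 2S 1Z; the warehouse floor: 2S 2Z)
6. 1 zombie ← the loading dock.  (the loading dock: 2S 2Z; the warehouse floor: 2S 1Z)
7. 1 scientist and 1 zombie → the warehouse floor.  (the loading dock: 1S 1Z; the warehouse floor: 3S 2Z)
8. 1 scientist ← the loading dock.  (the loading dock: 2S 1Z; the warehouse floor: 2S 2Z)
9. 1 scientist and 1 zombie → the warehouse floor.  (the loading dock: 1S 0Z; the warehouse floor: 3S 3Z)
10. 1 zombie ← the loading dock.  (the loading dock: 1S 1Z; the warehouse floor: 3S 2Z)
11. 1 scientist and 1 zombie → the warehouse floor.  (the loading dock: 0S 0Z; the warehouse floor: 4S 3Z)

11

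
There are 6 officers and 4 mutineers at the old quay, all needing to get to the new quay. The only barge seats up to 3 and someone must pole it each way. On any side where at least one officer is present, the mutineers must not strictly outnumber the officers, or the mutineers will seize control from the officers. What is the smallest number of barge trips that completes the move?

9

Counting alone: each trip to the new quay takes at most 3 across and each return brings at least 1 back, so after t trips out (and t−1 returns) at most 3t − (t−1) of the 10 are across; that first reaches 10 at t = 5, so at least 9 crossings are needed.
The plan below uses exactly 9 crossings, so it is optimal:
1. 2 mutineers → the new quay.  (the old quay: 6O 2M; the new quay: 0O 2M)
2. 1 mutineer ← the old quay.  (the old quay: 6O 3M; the new quay: 0O 1M)
3. 3 mutineers → the new quay.  (the old quay: 6O 0M; the new quay: 0O 4M)
4. 1 mutineer ← the old quay.  (the old quay: 6O 1M; the new quay: 0O 3M)
5. 3 officers → the new quay.  (the old quay: 3O 1M; the new quay: 3O 3M)
6. 1 mutineer ← the old quay.  (the old quay: 3O 2M; the new quay: 3O 2M)
7. 1 officer and 2 mutineers → the new quay.  (the old quay: 2O 0M; the new quay: 4O 4M)
8. 1 mutineer ← the old quay.  (the old quay: 2O 1M; the new quay: 4O 3M)
9. 2 officers and 1 mutineer → the new quay.  (the old quay: 0O 0M; the new quay: 6O 4M)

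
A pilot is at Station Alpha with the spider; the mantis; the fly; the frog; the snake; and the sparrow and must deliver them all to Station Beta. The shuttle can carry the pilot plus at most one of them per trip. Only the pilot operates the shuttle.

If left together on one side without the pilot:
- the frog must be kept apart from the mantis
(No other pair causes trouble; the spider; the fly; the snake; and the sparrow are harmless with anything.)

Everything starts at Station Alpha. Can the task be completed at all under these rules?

Yes

1. Pilot goes to Station Beta with the mantis.
2. Pilot goes back to Station Alpha alone.
3. Pilot goes to Station Beta with the spider.
4. Pilot goes back to Station Alpha alone.
5. Pilot goes to Station Beta with the fly.
6. Pilot goes back to Station Alpha alone.
7. Pilot goes to Station Beta with the snake.
8. Pilot goes back to Station Alpha alone.
9. Pilot goes to Station Beta with the sparrow.
10. Pilot goes back to Station Alpha alone.
11. Pilot goes to Station Beta with the frog.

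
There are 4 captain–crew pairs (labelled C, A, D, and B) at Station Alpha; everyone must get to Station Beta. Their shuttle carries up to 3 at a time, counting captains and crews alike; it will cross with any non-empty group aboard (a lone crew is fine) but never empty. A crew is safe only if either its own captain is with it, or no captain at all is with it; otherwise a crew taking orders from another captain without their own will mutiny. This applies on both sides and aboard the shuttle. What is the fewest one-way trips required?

9

Counting alone: each trip to Station Beta takes at most 3 across and each return brings at least 1 back, so after t trips out (and t−1 returns) at most 3t − (t−1) of the 8 are across; that first reaches 8 at t = 4, so at least 7 crossings are needed.
The safety rule pushes this higher. Following every safe sequence of crossings, the most of the 8 that can be at Station Beta as the shuttle arrives there on crossing 7 is 7 — never all 8.
So no plan with fewer than 9 crossings exists, and this one achieves 9:
1. captain C and crew C cross → Station Beta.
2. captain C crosses ← Station Alpha.
3. captain A, captain C, and crew A cross → Station Beta.
4. captain C and crew C cross ← Station Alpha.
5. captain B, captain C, and captain D cross → Station Beta.
6. crew A crosses ← Station Alpha.
7. crew A and crew C cross → Station Beta.
8. crew C crosses ← Station Alpha.
9. crew B, crew C, and crew D cross → Station Beta.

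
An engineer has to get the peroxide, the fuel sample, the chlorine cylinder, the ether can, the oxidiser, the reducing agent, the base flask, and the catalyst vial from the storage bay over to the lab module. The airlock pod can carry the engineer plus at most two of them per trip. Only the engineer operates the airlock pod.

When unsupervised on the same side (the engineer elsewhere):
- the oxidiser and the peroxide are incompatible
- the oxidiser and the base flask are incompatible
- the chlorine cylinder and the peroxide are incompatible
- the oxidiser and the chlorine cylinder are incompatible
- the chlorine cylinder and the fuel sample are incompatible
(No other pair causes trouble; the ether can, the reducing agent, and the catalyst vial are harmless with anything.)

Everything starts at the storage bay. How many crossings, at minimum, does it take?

13

Counting alone: the engineer can take at most 2 across per trip to the lab module, so moving all 8 needs at least 4 loaded trips out, with a return between consecutive ones — at least 7 crossings.
The safety rule pushes this higher. Following every safe sequence of crossings, the most of the 8 that can be at the lab module as the airlock pod arrives there on crossings 7, 9, 11 is 5, 6, 7 respectively — never all 8.
So no plan with fewer than 13 crossings exists, and this one achieves 13:
1. Engineer goes to the lab module with the chlorine cylinder and the oxidiser.
2. Engineer goes back to the storage bay with the chlorine cylinder.
3. Engineer goes to the lab module with the fuel sample and the peroxide.
4. Engineer goes back to the storage bay with the peroxide.
5. Engineer goes to the lab module with the ether can and the peroxide.
6. Engineer goes back to the storage bay with the peroxide.
7. Engineer goes to the lab module with the peroxide and the reducing agent.
8. Engineer goes back to the storage bay with the peroxide.
9. Engineer goes to the lab module with the base flask and the peroxide.
10. Engineer goes back to the storage bay with the oxidiser.
11. Engineer goes to the lab module with the catalyst vial and the chlorine cylinder.
12. Engineer goes back to the storage bay with the chlorine cylinder.
13. Engineer goes to the lab module with the chlorine cylinder and the oxidiser.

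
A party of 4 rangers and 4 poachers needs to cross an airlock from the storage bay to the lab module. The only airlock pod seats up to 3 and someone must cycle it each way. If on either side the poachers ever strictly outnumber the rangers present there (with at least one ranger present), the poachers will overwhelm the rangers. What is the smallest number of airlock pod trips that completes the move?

9

Counting alone: each trip to the lab module takes at most 3 across and each return brings at least 1 back, so after t trips out (and t−1 returns) at most 3t − (t−1) of the 8 are across; that first reaches 8 at t = 4, so at least 7 crossings are needed.
The safety rule pushes this higher. Following every safe sequence of crossings, the most of the 8 that can be at the lab module as the airlock pod arrives there on crossing 7 is 7 — never all 8.
So no plan with fewer than 9 crossings exists, and this one achieves 9:
1. 2 poachers → the lab module.  (the storage bay: 4R 2P; the lab module: 0R 2P)
2. 1 poacher ← the storage bay.  (the storage bay: 4R 3P; the lab module: 0R 1P)
3. 3 poachers → the lab module.  (the storage bay: 4R 0P; the lab module: 0R 4P)
4. 1 poacher ← the storage bay.  (the storage bay: 4R 1P; the lab module: 0R 3P)
5. 3 rangers → the lab module.  (the storage bay: 1R 1P; the lab module: 3R 3P)
6. 1 ranger and 1 poacher ← the storage bay.  (the storage bay: 2R 2P; the lab module: 2R 2P)
7. 2 rangers → the lab module.  (the storage bay: 0R 2P; the lab module: 4R 2P)
8. 1 poacher ← the storage bay.  (the storage bay: 0R 3P; the lab module: 4R 1P)
9. 3 poachers → the lab module.  (the storage bay: 0R 0P; the lab module: 4R 4P)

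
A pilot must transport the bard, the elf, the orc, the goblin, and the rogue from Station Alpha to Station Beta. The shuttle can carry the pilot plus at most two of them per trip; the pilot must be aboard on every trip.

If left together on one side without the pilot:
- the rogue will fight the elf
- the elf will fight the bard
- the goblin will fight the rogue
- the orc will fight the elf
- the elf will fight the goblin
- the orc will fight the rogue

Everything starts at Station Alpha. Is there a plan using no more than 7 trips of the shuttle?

Yes — this plan uses 7 crossings (≤ 7):
1. Pilot goes to Station Beta with the elf and the rogue.  [Station Alpha: the bard, the goblin, the orc | Station Beta: the elf, the rogue]
2. Pilot goes back to Station Alpha with the elf.  [Station Alpha: the bard, the elf, the goblin, the orc | Station Beta: the rogue]
3. Pilot goes to Station Beta with the bard and the elf.  [Station Alpha: the goblin, the orc | Station Beta: the bard, the elf, the rogue]
4. Pilot goes back to Station Alpha with the elf.  [Station Alpha: the elf, the goblin, the orc | Station Beta: the bard, the rogue]
5. Pilot goes to Station Beta with the goblin and the orc.  [Station Alpha: the elf | Station Beta: the bard, the goblin, the orc, the rogue]
6. Pilot goes back to Station Alpha with the rogue.  [Station Alpha: the elf, the rogue | Station Beta: the bard, the goblin, the orc]
7. Pilot goes to Station Beta with the elf and the rogue.  [Station Alpha: — | Station Beta: the bard, the elf, the goblin, the orc, the rogue]

Yes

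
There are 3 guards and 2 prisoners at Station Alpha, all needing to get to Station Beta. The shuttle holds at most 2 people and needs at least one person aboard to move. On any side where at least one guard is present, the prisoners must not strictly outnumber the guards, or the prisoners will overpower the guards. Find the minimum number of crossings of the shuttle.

7

Counting alone: each trip to Station Beta takes at most 2 across and each return brings at least 1 back, so after t trips out (and t−1 returns) at most 2t − (t−1) of the 5 are across; that first reaches 5 at t = 4, so at least 7 crossings are needed.
The plan below uses exactly 7 crossings, so it is optimal:
1. 2 prisoners → Station Beta.  (Station Alpha: 3G 0P; Station Beta: 0G 2P)
2. 1 prisoner ← Station Alpha.  (Station Alpha: 3G 1P; Station Beta: 0G 1P)
3. 2 guards → Station Beta.  (Station Alpha: 1G 1P; Station Beta: 2G 1P)
4. 1 guard ← Station Alpha.  (Station Alpha: 2G 1P; Station Beta: 1G 1P)
5. 1 guard and 1 prisoner → Station Beta.  (Station Alpha: 1G 0P; Station Beta: 2G 2P)
6. 1 prisoner ← Station Alpha.  (Station Alpha: 1G 1P; Station Beta: 2G 1P)
7. 1 guard and 1 prisoner → Station Beta.  (Station Alpha: 0G 0P; Station Beta: 3G 2P)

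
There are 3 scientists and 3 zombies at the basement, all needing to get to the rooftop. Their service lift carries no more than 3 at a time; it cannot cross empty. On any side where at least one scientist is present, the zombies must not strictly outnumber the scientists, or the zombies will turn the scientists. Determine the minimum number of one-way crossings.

5

Counting alone: each trip to the rooftop takes at most 3 across and each return brings at least 1 back, so after t trips out (and t−1 returns) at most 3t − (t−1) of the 6 are across; that first reaches 6 at t = 3, so at least 5 crossings are needed.
The plan below uses exactly 5 crossings, so it is optimal:
1. 2 zombies → the rooftop.  (the basement: 3S 1Z; the rooftop: 0S 2Z)
2. 1 zombie ← the basement.  (the basement: 3S 2Z; the rooftop: 0S 1Z)
3. 3 scientists → the rooftop.  (the basement: 0S 2Z; the rooftop: 3S 1Z)
4. 1 zombie ← the basement.  (the basement: 0S 3Z; the rooftop: 3S 0Z)
5. 3 zombies → the rooftop.  (the basement: 0S 0Z; the rooftop: 3S 3Z)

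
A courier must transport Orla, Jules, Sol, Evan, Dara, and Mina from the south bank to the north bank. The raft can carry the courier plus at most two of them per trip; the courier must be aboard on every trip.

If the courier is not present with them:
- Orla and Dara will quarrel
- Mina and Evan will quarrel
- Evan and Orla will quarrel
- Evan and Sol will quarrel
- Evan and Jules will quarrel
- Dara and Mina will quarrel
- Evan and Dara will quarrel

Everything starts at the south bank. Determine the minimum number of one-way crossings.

9

Counting alone: the courier can take at most 2 across per trip to the north bank, so moving all 6 needs at least 3 loaded trips out, with a return between consecutive ones — at least 5 crossings.
The safety rule pushes this higher. Following every safe sequence of crossings, the most of the 6 that can be at the north bank as the raft arrives there on crossings 5, 7 is 4, 5 respectively — never all 6.
So no plan with fewer than 9 crossings exists, and this one achieves 9:
1. Courier goes to the north bank with Dara and Evan.
2. Courier goes back to the south bank with Evan.
3. Courier goes to the north bank with Evan and Jules.
4. Courier goes back to the south bank with Evan.
5. Courier goes to the north bank with Evan and Sol.
6. Courier goes back to the south bank with Evan.
7. Courier goes to the north bank with Mina and Orla.
8. Courier goes back to the south bank with Dara.
9. Courier goes to the north bank with Dara and Evan.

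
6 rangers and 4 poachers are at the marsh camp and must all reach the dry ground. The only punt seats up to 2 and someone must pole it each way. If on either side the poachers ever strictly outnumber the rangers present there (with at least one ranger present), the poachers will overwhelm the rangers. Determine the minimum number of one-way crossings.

17

Counting alone: each trip to the dry ground takes at most 2 across and each return brings at least 1 back, so after t trips out (and t−1 returns) at most 2t − (t−1) of the 10 are across; that first reaches 10 at t = 9, so at least 17 crossings are needed.
The plan below uses exactly 17 crossings, so it is optimal:
1. 2 poachers → the dry ground.  (the marsh camp: 6R 2P; the dry ground: 0R 2P)
2. 1 poacher ← the marsh camp.  (the marsh camp: 6R 3P; the dry ground: 0R 1P)
3. 2 poachers → the dry ground.  (the marsh camp: 6R 1P; the dry ground: 0R 3P)
4. 1 poacher ← the marsh camp.  (the marsh camp: 6R 2P; the dry ground: 0R 2P)
5. 2 rangers → the dry ground.  (the marsh camp: 4R 2P; the dry ground: 2R 2P)
6. 1 poacher ← the marsh camp.  (the marsh camp: 4R 3P; the dry ground: 2R 1P)
7. 1 ranger and 1 poacher → the dry ground.  (the marsh camp: 3R 2P; the dry ground: 3R 2P)
8. 1 poacher ← the marsh camp.  (the marsh camp: 3R 3P; the dry ground: 3R 1P)
9. 2 poachers → the dry ground.  (the marsh camp: 3R 1P; the dry ground: 3R 3P)
10. 1 poacher ← the marsh camp.  (the marsh camp: 3R 2P; the dry ground: 3R 2P)
11. 1 ranger and 1 poacher → the dry ground.  (the marsh camp: 2R 1P; the dry ground: 4R 3P)
12. 1 poacher ← the marsh camp.  (the marsh camp: 2R 2P; the dry ground: 4R 2P)
13. 2 poachers → the dry ground.  (the marsh camp: 2R 0P; the dry ground: 4R 4P)
14. 1 poacher ← the marsh camp.  (the marsh camp: 2R 1P; the dry ground: 4R 3P)
15. 1 ranger and 1 poacher → the dry ground.  (the marsh camp: 1R 0P; the dry ground: 5R 4P)
16. 1 poacher ← the marsh camp.  (the marsh camp: 1R 1P; the dry ground: 5R 3P)
17. 1 ranger and 1 poacher → the dry ground.  (the marsh camp: 0R 0P; the dry ground: 6R 4P)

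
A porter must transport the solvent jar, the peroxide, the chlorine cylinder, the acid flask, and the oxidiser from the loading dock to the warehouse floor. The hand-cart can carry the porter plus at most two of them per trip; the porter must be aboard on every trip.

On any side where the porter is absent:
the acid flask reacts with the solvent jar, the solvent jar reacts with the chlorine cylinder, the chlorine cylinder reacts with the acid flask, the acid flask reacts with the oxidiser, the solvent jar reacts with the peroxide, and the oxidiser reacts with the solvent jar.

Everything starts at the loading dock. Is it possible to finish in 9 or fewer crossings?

Yes

Yes — this plan uses 7 crossings (≤ 9):
1. Porter goes to the warehouse floor with the acid flask and the solvent jar.  [the loading dock: the chlorine cylinder, the oxidiser, the peroxide | the warehouse floor: the acid flask, the solvent jar]
2. Porter goes back to the loading dock with the solvent jar.  [the loading dock: the chlorine cylinder, the oxidiser, the peroxide, the solvent jar | the warehouse floor: the acid flask]
3. Porter goes to the warehouse floor with the peroxide and the solvent jar.  [the loading dock: the chlorine cylinder, the oxidiser | the warehouse floor: the acid flask, the peroxide, the solvent jar]
4. Porter goes back to the loading dock with the solvent jar.  [the loading dock: the chlorine cylinder, the oxidiser, the solvent jar | the warehouse floor: the acid flask, the peroxide]
5. Porter goes to the warehouse floor with the chlorine cylinder and the oxidiser.  [the loading dock: the solvent jar | the warehouse floor: the acid flask, the chlorine cylinder, the oxidiser, the peroxide]
6. Porter goes back to the loading dock with the acid flask.  [the loading dock: the acid flask, the solvent jar | the warehouse floor: the chlorine cylinder, the oxidiser, the peroxide]
7. Porter goes to the warehouse floor with the acid flask and the solvent jar.  [the loading dock: — | the warehouse floor: the acid flask, the chlorine cylinder, the oxidiser, the peroxide, the solvent jar]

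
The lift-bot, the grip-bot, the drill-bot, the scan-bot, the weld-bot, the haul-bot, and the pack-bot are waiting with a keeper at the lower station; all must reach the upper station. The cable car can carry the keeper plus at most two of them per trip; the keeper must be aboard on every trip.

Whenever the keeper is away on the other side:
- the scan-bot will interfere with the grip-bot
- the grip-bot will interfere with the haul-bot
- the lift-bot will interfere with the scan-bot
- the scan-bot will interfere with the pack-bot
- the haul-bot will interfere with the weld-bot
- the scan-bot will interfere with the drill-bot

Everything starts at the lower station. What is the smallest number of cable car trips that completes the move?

Counting alone: the keeper can take at most 2 across per trip to the upper station, so moving all 7 needs at least 4 loaded trips out, with a return between consecutive ones — at least 7 crossings.
The safety rule pushes this higher. Following every safe sequence of crossings, the most of the 7 that can be at the upper station as the cable car arrives there on crossing 7 is 6 — never all 7.
So no plan with fewer than 9 crossings exists, and this one achieves 9:
1. Keeper goes to the upper station with the haul-bot and the scan-bot.
2. Keeper goes back to the lower station alone.
3. Keeper goes to the upper station with the weld-bot.
4. Keeper goes back to the lower station with the haul-bot.
5. Keeper goes to the upper station with the grip-bot and the lift-bot.
6. Keeper goes back to the lower station with the scan-bot.
7. Keeper goes to the upper station with the drill-bot and the pack-bot.
8. Keeper goes back to the lower station alone.
9. Keeper goes to the upper station with the haul-bot and the scan-bot.

9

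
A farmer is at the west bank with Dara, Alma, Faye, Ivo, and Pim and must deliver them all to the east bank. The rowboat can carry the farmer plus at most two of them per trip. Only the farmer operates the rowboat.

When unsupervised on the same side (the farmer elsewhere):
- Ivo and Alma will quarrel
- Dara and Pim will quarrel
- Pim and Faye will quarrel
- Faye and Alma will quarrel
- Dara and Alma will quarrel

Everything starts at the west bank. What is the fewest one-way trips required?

Counting alone: the farmer can take at most 2 across per trip to the east bank, so moving all 5 needs at least 3 loaded trips out, with a return between consecutive ones — at least 5 crossings.
The safety rule pushes this higher. Following every safe sequence of crossings, the most of the 5 that can be at the east bank as the rowboat arrives there on crossing 5 is 4 — never all 5.
So no plan with fewer than 7 crossings exists, and this one achieves 7:
1. Farmer goes to the east bank with Alma and Pim.
2. Farmer goes back to the west bank alone.
3. Farmer goes to the east bank with Dara.
4. Farmer goes back to the west bank with Alma and Pim.
5. Farmer goes to the east bank with Faye and Ivo.
6. Farmer goes back to the west bank alone.
7. Farmer goes to the east bank with Alma and Pim.

7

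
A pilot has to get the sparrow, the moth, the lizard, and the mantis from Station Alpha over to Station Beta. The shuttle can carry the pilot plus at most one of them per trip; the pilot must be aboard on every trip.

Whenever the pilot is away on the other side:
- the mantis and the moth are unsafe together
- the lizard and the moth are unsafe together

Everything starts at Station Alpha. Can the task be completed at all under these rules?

1. Pilot goes to Station Beta with the moth.  [Station Alpha: the lizard, the mantis, the sparrow | Station Beta: the moth]
2. Pilot goes back to Station Alpha alone.  [Station Alpha: the lizard, the mantis, the sparrow | Station Beta: the moth]
3. Pilot goes to Station Beta with the sparrow.  [Station Alpha: the lizard, the mantis | Station Beta: the moth, the sparrow]
4. Pilot goes back to Station Alpha alone.  [Station Alpha: the lizard, the mantis | Station Beta: the moth, the sparrow]
5. Pilot goes to Station Beta with the lizard.  [Station Alpha: the mantis | Station Beta: the lizard, the moth, the sparrow]
6. Pilot goes back to Station Alpha with the moth.  [Station Alpha: the mantis, the moth | Station Beta: the lizard, the sparrow]
7. Pilot goes to Station Beta with the mantis.  [Station Alpha: the moth | Station Beta: the lizard, the mantis, the sparrow]
8. Pilot goes back to Station Alpha alone.  [Station Alpha: the moth | Station Beta: the lizard, the mantis, the sparrow]
9. Pilot goes to Station Beta with the moth.  [Station Alpha: — | Station Beta: the lizard, the mantis, the moth, the sparrow]

Yes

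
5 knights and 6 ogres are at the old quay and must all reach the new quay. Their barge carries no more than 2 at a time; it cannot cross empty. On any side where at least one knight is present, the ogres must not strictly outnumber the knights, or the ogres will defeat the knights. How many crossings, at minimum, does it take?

The ogres already outnumber the knights at the old quay before anyone moves, so the starting position itself is disallowed.

impossible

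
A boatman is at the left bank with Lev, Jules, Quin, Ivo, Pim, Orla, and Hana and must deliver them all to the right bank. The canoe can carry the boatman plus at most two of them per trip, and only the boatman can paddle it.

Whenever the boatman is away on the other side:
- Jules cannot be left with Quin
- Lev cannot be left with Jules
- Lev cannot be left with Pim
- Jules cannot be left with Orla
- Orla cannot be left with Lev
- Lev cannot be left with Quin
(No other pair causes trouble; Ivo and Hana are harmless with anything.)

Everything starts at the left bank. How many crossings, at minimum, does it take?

11

Counting alone: the boatman can take at most 2 across per trip to the right bank, so moving all 7 needs at least 4 loaded trips out, with a return between consecutive ones — at least 7 crossings.
The safety rule pushes this higher. Following every safe sequence of crossings, the most of the 7 that can be at the right bank as the canoe arrives there on crossings 7, 9 is 5, 6 respectively — never all 7.
So no plan with fewer than 11 crossings exists, and this one achieves 11:
1. Boatman goes to the right bank with Jules and Lev.  [the left bank: Hana, Ivo, Orla, Pim, Quin | the right bank: Jules, Lev]
2. Boatman goes back to the left bank with Lev.  [the left bank: Hana, Ivo, Lev, Orla, Pim, Quin | the right bank: Jules]
3. Boatman goes to the right bank with Ivo and Lev.  [the left bank: Hana, Orla, Pim, Quin | the right bank: Ivo, Jules, Lev]
4. Boatman goes back to the left bank with Lev.  [the left bank: Hana, Lev, Orla, Pim, Quin | the right bank: Ivo, Jules]
5. Boatman goes to the right bank with Lev and Pim.  [the left bank: Hana, Orla, Quin | the right bank: Ivo, Jules, Lev, Pim]
6. Boatman goes back to the left bank with Lev.  [the left bank: Hana, Lev, Orla, Quin | the right bank: Ivo, Jules, Pim]
7. Boatman goes to the right bank with Hana and Lev.  [the left bank: Orla, Quin | the right bank: Hana, Ivo, Jules, Lev, Pim]
8. Boatman goes back to the left bank with Lev.  [the left bank: Lev, Orla, Quin | the right bank: Hana, Ivo, Jules, Pim]
9. Boatman goes to the right bank with Orla and Quin.  [the left bank: Lev | the right bank: Hana, Ivo, Jules, Orla, Pim, Quin]
10. Boatman goes back to the left bank with Jules.  [the left bank: Jules, Lev | the right bank: Hana, Ivo, Orla, Pim, Quin]
11. Boatman goes to the right bank with Jules and Lev.  [the left bank: — | the right bank: Hana, Ivo, Jules, Lev, Orla, Pim, Quin]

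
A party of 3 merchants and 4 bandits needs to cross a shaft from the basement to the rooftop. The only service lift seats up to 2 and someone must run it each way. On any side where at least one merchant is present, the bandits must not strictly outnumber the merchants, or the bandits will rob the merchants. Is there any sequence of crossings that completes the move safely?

No

The bandits already outnumber the merchants at the basement before anyone moves, so the starting position itself is disallowed.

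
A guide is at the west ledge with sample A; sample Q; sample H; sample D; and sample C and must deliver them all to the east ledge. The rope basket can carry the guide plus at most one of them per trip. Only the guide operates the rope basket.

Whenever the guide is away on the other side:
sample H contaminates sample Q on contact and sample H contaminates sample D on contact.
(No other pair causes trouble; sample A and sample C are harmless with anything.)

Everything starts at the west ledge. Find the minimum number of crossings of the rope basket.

Counting alone: the guide can take at most 1 across per trip to the east ledge, so moving all 5 needs at least 5 loaded trips out, with a return between consecutive ones — at least 9 crossings.
The safety rule pushes this higher. Following every safe sequence of crossings, the most of the 5 that can be at the east ledge as the rope basket arrives there on crossing 9 is 4 — never all 5.
So no plan with fewer than 11 crossings exists, and this one achieves 11:
1. Guide goes to the east ledge with sample H.
2. Guide goes back to the west ledge alone.
3. Guide goes to the east ledge with sample A.
4. Guide goes back to the west ledge alone.
5. Guide goes to the east ledge with sample Q.
6. Guide goes back to the west ledge with sample H.
7. Guide goes to the east ledge with sample D.
8. Guide goes back to the west ledge alone.
9. Guide goes to the east ledge with sample C.
10. Guide goes back to the west ledge alone.
11. Guide goes to the east ledge with sample H.

11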